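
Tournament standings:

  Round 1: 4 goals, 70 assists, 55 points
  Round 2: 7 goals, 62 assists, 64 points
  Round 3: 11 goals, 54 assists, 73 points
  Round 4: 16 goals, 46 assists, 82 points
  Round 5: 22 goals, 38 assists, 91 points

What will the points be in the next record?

100

Goals: 4, 7, 11, 16, 22 → 29 (differences are 3, 4, 5, … (increasing by 1 each time)).
Assists: 70, 62, 54, 46, 38 → 30 (−8 each step).
Points: +9 each step, so 55, 64, 73, 82, 91 → 100.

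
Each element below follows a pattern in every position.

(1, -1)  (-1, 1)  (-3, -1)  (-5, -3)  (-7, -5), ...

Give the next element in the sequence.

First entry goes 1, -1, -3, -5, -7 → -9 (−2 each step).
For the second entry, always the previous value of the first entry: -1, 1, -1, -3, -5 → -7.
So the next element is (-9, -7).

(-9, -7)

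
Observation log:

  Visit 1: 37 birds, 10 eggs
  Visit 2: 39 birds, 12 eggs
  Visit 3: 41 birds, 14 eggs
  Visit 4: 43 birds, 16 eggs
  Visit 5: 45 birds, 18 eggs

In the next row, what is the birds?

Birds: +2 each step; 37, 39, 41, 43, 45 → 47.

47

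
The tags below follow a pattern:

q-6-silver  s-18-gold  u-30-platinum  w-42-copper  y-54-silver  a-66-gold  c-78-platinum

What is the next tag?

Letter: letters move forward 2 places in the alphabet, wrapping Z→A, so q, s, u, w, y, a, c → e.
For the second component, +12 each step: 6, 18, 30, 42, 54, 66, 78 → 90.
Metal: repeats silver → gold → platinum → copper, so silver, gold, platinum, copper, silver, gold, platinum → copper.
Putting it together: e-90-copper.

e-90-copper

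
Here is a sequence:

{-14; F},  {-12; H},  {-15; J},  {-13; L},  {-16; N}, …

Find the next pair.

{-14; P}

First value — alternating steps +2, −3, +2, −3, …: -14, -12, -15, -13, -16 → -14.
Letter — letters move forward 2 places in the alphabet: F, H, J, L, N → P.
Putting it together: {-14; P}.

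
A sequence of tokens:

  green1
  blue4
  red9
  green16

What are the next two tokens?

blue25, red36

Colour goes green, blue, red, green → blue → red (repeats green → blue → red).
Second component goes 1, 4, 9, 16 → 25 → 36 (perfect squares: 1², 2², 3², …).
Putting the parts together: blue25 and then red36.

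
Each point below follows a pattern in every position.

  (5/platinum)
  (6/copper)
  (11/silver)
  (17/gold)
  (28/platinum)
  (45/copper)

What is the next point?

(73/silver)

First value — each term is the sum of the two before it: 5, 6, 11, 17, 28, 45 → 73.
Metal — repeats platinum → copper → silver → gold: platinum, copper, silver, gold, platinum, copper → silver.
Combining the parts gives (73/silver).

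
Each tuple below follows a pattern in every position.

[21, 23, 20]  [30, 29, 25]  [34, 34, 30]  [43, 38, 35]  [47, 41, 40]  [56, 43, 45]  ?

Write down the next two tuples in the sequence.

For the first coordinate, alternating steps +9, +4, +9, +4, …: 21, 30, 34, 43, 47, 56 → 60 → 69.
Second coordinate: differences are 6, 5, 4, … (decreasing by 1 each time), so 23, 29, 34, 38, 41, 43 → 44 → 44.
Third coordinate: 20, 25, 30, 35, 40, 45 → 50 → 55 (+5 each step).
Putting the parts together: [60, 44, 50] and then [69, 44, 55].

[60, 44, 50], [69, 44, 55]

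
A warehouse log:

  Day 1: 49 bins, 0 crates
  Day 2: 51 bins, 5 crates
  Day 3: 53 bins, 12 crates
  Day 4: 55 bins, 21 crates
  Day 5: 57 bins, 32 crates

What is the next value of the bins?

59

Bins: +2 each step; 49, 51, 53, 55, 57 → 59.
Crates: differences are 5, 7, 9, … (increasing by 2 each time), so 0, 5, 12, 21, 32 → 45.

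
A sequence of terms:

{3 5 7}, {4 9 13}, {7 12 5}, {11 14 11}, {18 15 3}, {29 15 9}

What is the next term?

{47 14 1}

For the first value, each term is the sum of the two before it: 3, 4, 7, 11, 18, 29 → 47.
Second value goes 5, 9, 12, 14, 15, 15 → 14 (differences are 4, 3, 2, … (decreasing by 1 each time)).
Third value: alternating steps +6, −8, +6, −8, …; 7, 13, 5, 11, 3, 9 → 1.
Putting it together: {47 14 1}.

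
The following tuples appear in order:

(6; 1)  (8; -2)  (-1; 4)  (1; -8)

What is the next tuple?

(-8; 16)

First entry: 6, 8, -1, 1 → -8 (alternating steps +2, −9, +2, −9, …).
Second entry goes 1, -2, 4, -8 → 16 (×(-2) each step).
Combining the parts gives (-8; 16).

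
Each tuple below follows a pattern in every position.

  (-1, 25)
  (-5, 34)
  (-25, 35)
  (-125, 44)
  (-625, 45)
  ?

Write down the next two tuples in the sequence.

First entry: -1, -5, -25, -125, -625 → -3125 → -15625 (×5 each step).
For the second entry, alternating steps +9, +1, +9, +1, …: 25, 34, 35, 44, 45 → 54 → 55.
So the next two tuples are (-3125, 54) and (-15625, 55).

(-3125, 54), (-15625, 55)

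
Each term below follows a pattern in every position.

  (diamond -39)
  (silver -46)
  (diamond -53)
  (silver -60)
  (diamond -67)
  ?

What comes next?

Rank: alternates diamond ↔ silver, so diamond, silver, diamond, silver, diamond → silver.
Second component: -39, -46, -53, -60, -67 → -74 (−7 each step).
So the next term is (silver -74).

(silver -74)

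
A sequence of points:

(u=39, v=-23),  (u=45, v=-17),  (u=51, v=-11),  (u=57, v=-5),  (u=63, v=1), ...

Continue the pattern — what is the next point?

For the u, +6 each step: 39, 45, 51, 57, 63 → 69.
V: -23, -17, -11, -5, 1 → 7 (+6 each step).
So the next point is (u=69, v=7).

(u=69, v=7)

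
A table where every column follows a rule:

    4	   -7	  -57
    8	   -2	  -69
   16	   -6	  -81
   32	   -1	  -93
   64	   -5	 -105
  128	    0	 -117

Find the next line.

First component goes 4, 8, 16, 32, 64, 128 → 256 (×2 each step).
Second component: -7, -2, -6, -1, -5, 0 → -4 (alternating steps +5, −4, +5, −4, …).
Third component: −12 each step, so -57, -69, -81, -93, -105, -117 → -129.
Combining the parts gives 256  -4  -129.

256  -4  -129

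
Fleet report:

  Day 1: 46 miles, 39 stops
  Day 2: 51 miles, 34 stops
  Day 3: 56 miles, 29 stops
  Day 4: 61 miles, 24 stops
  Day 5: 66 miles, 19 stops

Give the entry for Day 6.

Miles — +5 each step: 46, 51, 56, 61, 66 → 71.
Stops: −5 each step, so 39, 34, 29, 24, 19 → 14.
Combining the parts gives 71 miles, 14 stops.

71 miles, 14 stops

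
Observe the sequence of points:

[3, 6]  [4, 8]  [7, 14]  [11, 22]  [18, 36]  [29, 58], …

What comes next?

First component — each term is the sum of the two before it: 3, 4, 7, 11, 18, 29 → 47.
Second component — always 2 × the first component: 6, 8, 14, 22, 36, 58 → 94.
Combining the parts gives [47, 94].

[47, 94]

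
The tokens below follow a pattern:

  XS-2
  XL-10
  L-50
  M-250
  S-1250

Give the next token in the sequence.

Size: runs backward through clothing sizes XS→XL; XS, XL, L, M, S → XS.
Second component — ×5 each step: 2, 10, 50, 250, 1250 → 6250.
So the next token is XS-6250.

XS-6250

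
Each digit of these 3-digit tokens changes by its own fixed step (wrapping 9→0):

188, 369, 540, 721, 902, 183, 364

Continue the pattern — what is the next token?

545

For the first digit, +2 each step, mod 10: 1, 3, 5, 7, 9, 1, 3 → 5.
Second digit: 8, 6, 4, 2, 0, 8, 6 → 4 (−2 each step, mod 10).
Third digit: +1 each step, mod 10; 8, 9, 0, 1, 2, 3, 4 → 5.
Combining the parts gives 545.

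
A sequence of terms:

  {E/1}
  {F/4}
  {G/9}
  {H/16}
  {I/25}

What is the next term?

{J/36}

For the letter, letters move forward 1 place in the alphabet: E, F, G, H, I → J.
Second coordinate: perfect squares: 1², 2², 3², …; 1, 4, 9, 16, 25 → 36.
So the next term is {J/36}.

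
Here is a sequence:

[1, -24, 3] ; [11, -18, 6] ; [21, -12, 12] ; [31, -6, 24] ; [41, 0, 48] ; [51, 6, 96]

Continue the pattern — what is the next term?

First part: 1, 11, 21, 31, 41, 51 → 61 (+10 each step).
Second part: +6 each step; -24, -18, -12, -6, 0, 6 → 12.
Third part: ×2 each step; 3, 6, 12, 24, 48, 96 → 192.
So the next term is [61, 12, 192].

[61, 12, 192]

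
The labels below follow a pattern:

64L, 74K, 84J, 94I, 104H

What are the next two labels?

114G then 124F

First component: 64, 74, 84, 94, 104 → 114 → 124 (+10 each step).
For the letter, letters move back 1 place in the alphabet: L, K, J, I, H → G → F.
So the next two labels are 114G and 124F.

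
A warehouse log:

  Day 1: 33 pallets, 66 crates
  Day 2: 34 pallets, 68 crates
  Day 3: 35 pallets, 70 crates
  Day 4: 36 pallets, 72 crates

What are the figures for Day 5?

Pallets goes 33, 34, 35, 36 → 37 (+1 each step).
Crates: always 2 × the pallets, so 66, 68, 70, 72 → 74.
Combining the parts gives 37 pallets, 74 crates.

37 pallets, 74 crates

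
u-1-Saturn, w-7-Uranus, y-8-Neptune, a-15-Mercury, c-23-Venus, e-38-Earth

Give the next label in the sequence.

Letter: letters move forward 2 places in the alphabet, wrapping Z→A, so u, w, y, a, c, e → g.
For the second component, each term is the sum of the two before it: 1, 7, 8, 15, 23, 38 → 61.
For the planet, runs through the planets Mercury→Neptune: Saturn, Uranus, Neptune, Mercury, Venus, Earth → Mars.
Putting it together: g-61-Mars.

g-61-Mars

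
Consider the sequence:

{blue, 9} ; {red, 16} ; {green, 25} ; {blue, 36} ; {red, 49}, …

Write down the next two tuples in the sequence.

{green, 64}, {blue, 81}

Colour — repeats blue → red → green: blue, red, green, blue, red → green → blue.
For the second coordinate, perfect squares: 3², 4², 5², …: 9, 16, 25, 36, 49 → 64 → 81.
So the next two tuples are {green, 64} and {blue, 81}.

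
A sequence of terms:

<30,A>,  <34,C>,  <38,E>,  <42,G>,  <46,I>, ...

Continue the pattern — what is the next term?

First value: +4 each step; 30, 34, 38, 42, 46 → 50.
For the letter, letters move forward 2 places in the alphabet: A, C, E, G, I → K.
Putting it together: <50,K>.

<50,K>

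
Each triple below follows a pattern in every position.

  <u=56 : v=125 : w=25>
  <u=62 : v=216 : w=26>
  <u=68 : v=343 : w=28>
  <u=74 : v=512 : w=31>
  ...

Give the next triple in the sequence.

U: +6 each step; 56, 62, 68, 74 → 80.
V: perfect cubes: 5³, 6³, 7³, …, so 125, 216, 343, 512 → 729.
W: 25, 26, 28, 31 → 35 (differences are 1, 2, 3, … (increasing by 1 each time)).
Putting it together: <u=80 : v=729 : w=35>.

<u=80 : v=729 : w=35>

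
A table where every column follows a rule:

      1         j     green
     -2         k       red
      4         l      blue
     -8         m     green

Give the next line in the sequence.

16  n  red

For the first component, ×(-2) each step: 1, -2, 4, -8 → 16.
Letter: letters move forward 1 place in the alphabet, so j, k, l, m → n.
For the colour, repeats green → red → blue: green, red, blue, green → red.
Combining the parts gives 16  n  red.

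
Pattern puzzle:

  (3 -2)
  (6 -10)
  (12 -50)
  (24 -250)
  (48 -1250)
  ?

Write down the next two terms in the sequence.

First component: 3, 6, 12, 24, 48 → 96 → 192 (×2 each step).
For the second component, ×5 each step: -2, -10, -50, -250, -1250 → -6250 → -31250.
Putting the parts together: (96 -6250) and then (192 -31250).

(96 -6250), (192 -31250)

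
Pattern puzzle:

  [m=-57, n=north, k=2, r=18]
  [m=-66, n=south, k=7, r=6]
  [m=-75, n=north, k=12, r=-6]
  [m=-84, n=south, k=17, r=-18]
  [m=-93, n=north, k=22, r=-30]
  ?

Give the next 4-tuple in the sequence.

[m=-102, n=south, k=27, r=-42]

M: −9 each step; -57, -66, -75, -84, -93 → -102.
N: north, south, north, south, north → south (alternates north ↔ south).
K: +5 each step, so 2, 7, 12, 17, 22 → 27.
R — −12 each step: 18, 6, -6, -18, -30 → -42.
Putting it together: [m=-102, n=south, k=27, r=-42].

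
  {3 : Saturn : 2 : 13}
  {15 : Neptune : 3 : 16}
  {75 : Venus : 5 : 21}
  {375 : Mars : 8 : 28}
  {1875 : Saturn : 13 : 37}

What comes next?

{9375 : Neptune : 21 : 48}

First coordinate: ×5 each step; 3, 15, 75, 375, 1875 → 9375.
Planet: repeats Saturn → Neptune → Venus → Mars; Saturn, Neptune, Venus, Mars, Saturn → Neptune.
For the third coordinate, each term is the sum of the two before it: 2, 3, 5, 8, 13 → 21.
For the fourth coordinate, differences are 3, 5, 7, … (increasing by 2 each time): 13, 16, 21, 28, 37 → 48.
So the next tuple is {9375 : Neptune : 21 : 48}.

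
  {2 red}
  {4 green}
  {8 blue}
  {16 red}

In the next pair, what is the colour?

green

For the colour, repeats red → green → blue: red, green, blue, red → green.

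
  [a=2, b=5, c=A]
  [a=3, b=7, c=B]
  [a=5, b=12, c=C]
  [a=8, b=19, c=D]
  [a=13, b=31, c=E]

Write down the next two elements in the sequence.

[a=21, b=50, c=F], [a=34, b=81, c=G]

A — each term is the sum of the two before it: 2, 3, 5, 8, 13 → 21 → 34.
B — each term is the sum of the two before it: 5, 7, 12, 19, 31 → 50 → 81.
C goes A, B, C, D, E → F → G (letters move forward 1 place in the alphabet).
So the next two elements are [a=21, b=50, c=F] and [a=34, b=81, c=G].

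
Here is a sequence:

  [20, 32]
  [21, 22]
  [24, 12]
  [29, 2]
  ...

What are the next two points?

[36, -8], [45, -18]

First entry: differences are 1, 3, 5, … (increasing by 2 each time); 20, 21, 24, 29 → 36 → 45.
Second entry: 32, 22, 12, 2 → -8 → -18 (−10 each step).
Putting the parts together: [36, -8] and then [45, -18].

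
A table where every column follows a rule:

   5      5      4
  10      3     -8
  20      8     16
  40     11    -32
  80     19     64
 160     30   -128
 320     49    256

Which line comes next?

640  79  -512

First component: ×2 each step, so 5, 10, 20, 40, 80, 160, 320 → 640.
Second component: each term is the sum of the two before it; 5, 3, 8, 11, 19, 30, 49 → 79.
Third component — ×(-2) each step: 4, -8, 16, -32, 64, -128, 256 → -512.
So the next line is 640  79  -512.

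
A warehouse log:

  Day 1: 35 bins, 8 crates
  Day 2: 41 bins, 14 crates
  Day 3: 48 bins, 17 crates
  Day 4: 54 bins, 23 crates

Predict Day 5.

Bins: alternating steps +6, +7, +6, +7, …; 35, 41, 48, 54 → 61.
Crates: alternating steps +6, +3, +6, +3, …, so 8, 14, 17, 23 → 26.
Putting it together: 61 bins, 26 crates.

61 bins, 26 crates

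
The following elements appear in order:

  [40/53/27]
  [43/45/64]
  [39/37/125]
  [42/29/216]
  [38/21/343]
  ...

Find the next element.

[41/13/512]

First component goes 40, 43, 39, 42, 38 → 41 (alternating steps +3, −4, +3, −4, …).
For the second component, −8 each step: 53, 45, 37, 29, 21 → 13.
Third component — perfect cubes: 3³, 4³, 5³, …: 27, 64, 125, 216, 343 → 512.
So the next element is [41/13/512].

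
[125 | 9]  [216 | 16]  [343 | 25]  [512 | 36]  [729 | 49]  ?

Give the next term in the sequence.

[1000 | 64]

First coordinate: perfect cubes: 5³, 6³, 7³, …, so 125, 216, 343, 512, 729 → 1000.
For the second coordinate, perfect squares: 3², 4², 5², …: 9, 16, 25, 36, 49 → 64.
Combining the parts gives [1000 | 64].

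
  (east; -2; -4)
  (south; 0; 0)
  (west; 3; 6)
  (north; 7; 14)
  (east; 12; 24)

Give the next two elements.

(south; 18; 36), (west; 25; 50)

Direction: repeats east → south → west → north, so east, south, west, north, east → south → west.
For the second value, differences are 2, 3, 4, … (increasing by 1 each time): -2, 0, 3, 7, 12 → 18 → 25.
Third value goes -4, 0, 6, 14, 24 → 36 → 50 (always 2 × the second value).
So the next two elements are (south; 18; 36) and (west; 25; 50).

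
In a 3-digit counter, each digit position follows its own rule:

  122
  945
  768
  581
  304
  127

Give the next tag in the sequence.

First digit — −2 each step, mod 10: 1, 9, 7, 5, 3, 1 → 9.
Second digit — +2 each step, mod 10: 2, 4, 6, 8, 0, 2 → 4.
Third digit: +3 each step, mod 10, so 2, 5, 8, 1, 4, 7 → 0.
Putting it together: 940.

940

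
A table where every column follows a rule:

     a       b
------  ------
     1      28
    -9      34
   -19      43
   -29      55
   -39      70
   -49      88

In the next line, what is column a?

-59

Column a: −10 each step; 1, -9, -19, -29, -39, -49 → -59.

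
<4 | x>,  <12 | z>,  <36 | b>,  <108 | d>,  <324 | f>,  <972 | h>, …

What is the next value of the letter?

j

Letter: letters move forward 2 places in the alphabet, wrapping Z→A, so x, z, b, d, f, h → j.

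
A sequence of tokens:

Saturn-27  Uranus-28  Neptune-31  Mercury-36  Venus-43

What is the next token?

For the planet, runs through the planets Mercury→Neptune: Saturn, Uranus, Neptune, Mercury, Venus → Earth.
Second component — differences are 1, 3, 5, … (increasing by 2 each time): 27, 28, 31, 36, 43 → 52.
Combining the parts gives Earth-52.

Earth-52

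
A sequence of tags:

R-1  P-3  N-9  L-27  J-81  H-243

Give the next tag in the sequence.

F-729

Letter goes R, P, N, L, J, H → F (letters move back 2 places in the alphabet).
Second component: ×3 each step; 1, 3, 9, 27, 81, 243 → 729.
So the next tag is F-729.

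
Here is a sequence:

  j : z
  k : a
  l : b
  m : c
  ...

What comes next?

n : d

First letter: letters move forward 1 place in the alphabet; j, k, l, m → n.
Second letter — letters move forward 1 place in the alphabet, wrapping Z→A: z, a, b, c → d.
Putting it together: n : d.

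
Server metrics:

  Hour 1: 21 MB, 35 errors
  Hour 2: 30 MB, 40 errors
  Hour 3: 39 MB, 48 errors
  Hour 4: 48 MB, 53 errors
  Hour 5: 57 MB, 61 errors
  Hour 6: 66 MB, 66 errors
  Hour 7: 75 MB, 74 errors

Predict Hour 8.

MB: +9 each step, so 21, 30, 39, 48, 57, 66, 75 → 84.
Errors goes 35, 40, 48, 53, 61, 66, 74 → 79 (alternating steps +5, +8, +5, +8, …).
So the next record is 84 MB, 79 errors.

84 MB, 79 errors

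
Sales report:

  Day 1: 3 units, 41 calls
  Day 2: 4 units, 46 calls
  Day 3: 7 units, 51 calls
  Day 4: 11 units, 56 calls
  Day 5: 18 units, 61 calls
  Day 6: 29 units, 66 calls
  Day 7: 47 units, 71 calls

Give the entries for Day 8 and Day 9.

For the units, each term is the sum of the two before it: 3, 4, 7, 11, 18, 29, 47 → 76 → 123.
Calls: 41, 46, 51, 56, 61, 66, 71 → 76 → 81 (+5 each step).
Putting the parts together: 76 units, 76 calls and then 123 units, 81 calls.

76 units, 76 calls; 123 units, 81 calls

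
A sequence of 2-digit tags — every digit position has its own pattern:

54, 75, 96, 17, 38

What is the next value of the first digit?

First digit — +2 each step, mod 10: 5, 7, 9, 1, 3 → 5.

5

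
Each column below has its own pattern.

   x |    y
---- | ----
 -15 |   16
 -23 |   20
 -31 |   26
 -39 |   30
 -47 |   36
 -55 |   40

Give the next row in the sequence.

Column x goes -15, -23, -31, -39, -47, -55 → -63 (−8 each step).
Column y: alternating steps +4, +6, +4, +6, …, so 16, 20, 26, 30, 36, 40 → 46.
Combining the parts gives -63  46.

-63  46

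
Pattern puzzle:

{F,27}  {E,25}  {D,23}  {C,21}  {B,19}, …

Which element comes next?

{A,17}

For the letter, letters move back 1 place in the alphabet: F, E, D, C, B → A.
Second slot: −2 each step; 27, 25, 23, 21, 19 → 17.
Combining the parts gives {A,17}.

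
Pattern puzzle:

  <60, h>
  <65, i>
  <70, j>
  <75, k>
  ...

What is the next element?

<80, l>

First part: +5 each step, so 60, 65, 70, 75 → 80.
Letter — letters move forward 1 place in the alphabet: h, i, j, k → l.
Putting it together: <80, l>.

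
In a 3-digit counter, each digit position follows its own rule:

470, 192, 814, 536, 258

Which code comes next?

970

For the first digit, −3 each step, mod 10: 4, 1, 8, 5, 2 → 9.
Second digit: 7, 9, 1, 3, 5 → 7 (+2 each step, mod 10).
Third digit — +2 each step, mod 10: 0, 2, 4, 6, 8 → 0.
Combining the parts gives 970.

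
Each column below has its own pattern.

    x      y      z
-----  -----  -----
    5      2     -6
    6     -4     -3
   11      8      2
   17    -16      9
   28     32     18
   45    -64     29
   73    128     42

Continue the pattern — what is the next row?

118  -256  57

Column x: each term is the sum of the two before it, so 5, 6, 11, 17, 28, 45, 73 → 118.
For the column y, ×(-2) each step: 2, -4, 8, -16, 32, -64, 128 → -256.
Column z: differences are 3, 5, 7, … (increasing by 2 each time), so -6, -3, 2, 9, 18, 29, 42 → 57.
Putting it together: 118  -256  57.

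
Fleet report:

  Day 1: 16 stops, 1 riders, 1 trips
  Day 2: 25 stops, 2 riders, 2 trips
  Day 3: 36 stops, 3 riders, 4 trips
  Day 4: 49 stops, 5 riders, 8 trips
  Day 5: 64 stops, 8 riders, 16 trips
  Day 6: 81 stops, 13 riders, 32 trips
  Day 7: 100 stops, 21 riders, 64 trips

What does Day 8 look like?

Stops goes 16, 25, 36, 49, 64, 81, 100 → 121 (perfect squares: 4², 5², 6², …).
Riders: 1, 2, 3, 5, 8, 13, 21 → 34 (each term is the sum of the two before it).
Trips: ×2 each step; 1, 2, 4, 8, 16, 32, 64 → 128.
Putting it together: 121 stops, 34 riders, 128 trips.

121 stops, 34 riders, 128 trips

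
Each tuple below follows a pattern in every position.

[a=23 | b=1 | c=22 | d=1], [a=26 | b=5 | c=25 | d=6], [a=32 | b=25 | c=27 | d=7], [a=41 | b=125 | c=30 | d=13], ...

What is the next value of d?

D: each term is the sum of the two before it; 1, 6, 7, 13 → 20.

20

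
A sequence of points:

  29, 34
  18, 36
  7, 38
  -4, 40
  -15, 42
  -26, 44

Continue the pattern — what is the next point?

-37, 46

First value — −11 each step: 29, 18, 7, -4, -15, -26 → -37.
Second value goes 34, 36, 38, 40, 42, 44 → 46 (+2 each step).
So the next point is -37, 46.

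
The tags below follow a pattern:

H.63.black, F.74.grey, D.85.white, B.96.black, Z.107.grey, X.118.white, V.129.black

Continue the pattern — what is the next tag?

Letter — letters move back 2 places in the alphabet, wrapping A→Z: H, F, D, B, Z, X, V → T.
Second component: 63, 74, 85, 96, 107, 118, 129 → 140 (+11 each step).
Shade: repeats black → grey → white, so black, grey, white, black, grey, white, black → grey.
So the next tag is T.140.grey.

T.140.grey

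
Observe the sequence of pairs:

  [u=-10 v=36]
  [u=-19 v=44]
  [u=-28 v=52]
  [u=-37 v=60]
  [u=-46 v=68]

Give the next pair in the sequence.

[u=-55 v=76]

U — −9 each step: -10, -19, -28, -37, -46 → -55.
For the v, +8 each step: 36, 44, 52, 60, 68 → 76.
Combining the parts gives [u=-55 v=76].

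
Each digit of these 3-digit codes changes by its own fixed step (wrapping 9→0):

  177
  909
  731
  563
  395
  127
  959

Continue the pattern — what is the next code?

781

First digit: −2 each step, mod 10; 1, 9, 7, 5, 3, 1, 9 → 7.
Second digit — +3 each step, mod 10: 7, 0, 3, 6, 9, 2, 5 → 8.
Third digit — +2 each step, mod 10: 7, 9, 1, 3, 5, 7, 9 → 1.
So the next code is 781.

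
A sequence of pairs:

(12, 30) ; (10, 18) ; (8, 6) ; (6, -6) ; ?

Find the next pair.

(4, -18)

First entry goes 12, 10, 8, 6 → 4 (−2 each step).
Second entry goes 30, 18, 6, -6 → -18 (−12 each step).
Combining the parts gives (4, -18).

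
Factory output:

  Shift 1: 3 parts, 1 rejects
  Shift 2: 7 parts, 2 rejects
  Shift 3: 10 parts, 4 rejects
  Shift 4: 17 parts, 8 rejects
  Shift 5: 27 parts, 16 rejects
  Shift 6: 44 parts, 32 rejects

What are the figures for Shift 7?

71 parts, 64 rejects

Parts: 3, 7, 10, 17, 27, 44 → 71 (each term is the sum of the two before it).
Rejects — ×2 each step: 1, 2, 4, 8, 16, 32 → 64.
So the next record is 71 parts, 64 rejects.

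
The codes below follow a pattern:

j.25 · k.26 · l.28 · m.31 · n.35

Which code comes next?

o.40

For the letter, letters move forward 1 place in the alphabet: j, k, l, m, n → o.
Second component: differences are 1, 2, 3, … (increasing by 1 each time), so 25, 26, 28, 31, 35 → 40.
Putting it together: o.40.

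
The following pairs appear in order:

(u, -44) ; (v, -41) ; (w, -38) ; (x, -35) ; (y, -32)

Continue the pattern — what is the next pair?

Letter goes u, v, w, x, y → z (letters move forward 1 place in the alphabet).
Second slot — +3 each step: -44, -41, -38, -35, -32 → -29.
Putting it together: (z, -29).

(z, -29)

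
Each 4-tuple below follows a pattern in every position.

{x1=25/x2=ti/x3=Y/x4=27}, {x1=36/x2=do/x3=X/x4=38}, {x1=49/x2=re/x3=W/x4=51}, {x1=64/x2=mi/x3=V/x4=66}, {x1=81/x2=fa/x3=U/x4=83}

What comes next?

{x1=100/x2=sol/x3=T/x4=102}

X1: perfect squares: 5², 6², 7², …; 25, 36, 49, 64, 81 → 100.
X2 goes ti, do, re, mi, fa → sol (runs through the solfège scale do→ti).
X3: Y, X, W, V, U → T (letters move back 1 place in the alphabet).
X4: always 2 more than the x1; 27, 38, 51, 66, 83 → 102.
Putting it together: {x1=100/x2=sol/x3=T/x4=102}.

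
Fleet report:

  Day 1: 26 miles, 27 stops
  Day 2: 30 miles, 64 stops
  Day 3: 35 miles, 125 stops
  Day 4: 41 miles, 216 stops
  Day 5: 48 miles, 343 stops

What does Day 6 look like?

Miles: 26, 30, 35, 41, 48 → 56 (differences are 4, 5, 6, … (increasing by 1 each time)).
Stops — perfect cubes: 3³, 4³, 5³, …: 27, 64, 125, 216, 343 → 512.
Putting it together: 56 miles, 512 stops.

56 miles, 512 stops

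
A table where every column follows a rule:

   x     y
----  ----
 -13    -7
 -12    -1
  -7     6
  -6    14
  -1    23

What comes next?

0  33

Column x: alternating steps +1, +5, +1, +5, …; -13, -12, -7, -6, -1 → 0.
Column y — differences are 6, 7, 8, … (increasing by 1 each time): -7, -1, 6, 14, 23 → 33.
Putting it together: 0  33.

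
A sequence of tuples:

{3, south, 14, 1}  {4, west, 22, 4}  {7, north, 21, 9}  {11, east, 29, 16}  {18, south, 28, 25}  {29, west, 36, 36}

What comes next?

First component: each term is the sum of the two before it, so 3, 4, 7, 11, 18, 29 → 47.
Direction goes south, west, north, east, south, west → north (repeats south → west → north → east).
Third component — alternating steps +8, −1, +8, −1, …: 14, 22, 21, 29, 28, 36 → 35.
Fourth component — perfect squares: 1², 2², 3², …: 1, 4, 9, 16, 25, 36 → 49.
Putting it together: {47, north, 35, 49}.

{47, north, 35, 49}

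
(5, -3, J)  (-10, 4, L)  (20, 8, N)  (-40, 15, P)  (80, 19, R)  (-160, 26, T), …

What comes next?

First entry: ×(-2) each step; 5, -10, 20, -40, 80, -160 → 320.
Second entry — alternating steps +7, +4, +7, +4, …: -3, 4, 8, 15, 19, 26 → 30.
Letter: J, L, N, P, R, T → V (letters move forward 2 places in the alphabet).
Combining the parts gives (320, 30, V).

(320, 30, V)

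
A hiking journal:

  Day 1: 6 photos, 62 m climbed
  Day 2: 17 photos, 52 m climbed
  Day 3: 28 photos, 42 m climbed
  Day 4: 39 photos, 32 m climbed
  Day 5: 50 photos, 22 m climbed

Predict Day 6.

61 photos, 12 m climbed

Photos — +11 each step: 6, 17, 28, 39, 50 → 61.
M climbed goes 62, 52, 42, 32, 22 → 12 (−10 each step).
So the next row is 61 photos, 12 m climbed.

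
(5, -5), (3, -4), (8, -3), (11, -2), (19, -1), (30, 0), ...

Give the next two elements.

(49, 1), (79, 2)

For the first part, each term is the sum of the two before it: 5, 3, 8, 11, 19, 30 → 49 → 79.
Second part goes -5, -4, -3, -2, -1, 0 → 1 → 2 (+1 each step).
Putting the parts together: (49, 1) and then (79, 2).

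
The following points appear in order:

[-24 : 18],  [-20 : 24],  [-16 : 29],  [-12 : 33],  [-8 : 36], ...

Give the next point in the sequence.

First entry: +4 each step; -24, -20, -16, -12, -8 → -4.
Second entry — differences are 6, 5, 4, … (decreasing by 1 each time): 18, 24, 29, 33, 36 → 38.
So the next point is [-4 : 38].

[-4 : 38]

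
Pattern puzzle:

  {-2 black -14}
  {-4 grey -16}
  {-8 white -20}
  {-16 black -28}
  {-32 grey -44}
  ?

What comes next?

First slot: -2, -4, -8, -16, -32 → -64 (×2 each step).
For the shade, repeats black → grey → white: black, grey, white, black, grey → white.
Third slot goes -14, -16, -20, -28, -44 → -76 (always 12 less than the first slot).
Combining the parts gives {-64 white -76}.

{-64 white -76}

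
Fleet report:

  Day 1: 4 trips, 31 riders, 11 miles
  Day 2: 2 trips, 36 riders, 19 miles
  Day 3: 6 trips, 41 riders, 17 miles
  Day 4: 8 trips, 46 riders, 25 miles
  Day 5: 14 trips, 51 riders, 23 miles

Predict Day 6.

22 trips, 56 riders, 31 miles

Trips — each term is the sum of the two before it: 4, 2, 6, 8, 14 → 22.
Riders: 31, 36, 41, 46, 51 → 56 (+5 each step).
Miles: 11, 19, 17, 25, 23 → 31 (alternating steps +8, −2, +8, −2, …).
Putting it together: 22 trips, 56 riders, 31 miles.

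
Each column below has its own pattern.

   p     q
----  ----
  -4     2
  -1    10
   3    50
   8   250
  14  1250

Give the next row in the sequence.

Column p — differences are 3, 4, 5, … (increasing by 1 each time): -4, -1, 3, 8, 14 → 21.
Column q: 2, 10, 50, 250, 1250 → 6250 (×5 each step).
So the next row is 21  6250.

21  6250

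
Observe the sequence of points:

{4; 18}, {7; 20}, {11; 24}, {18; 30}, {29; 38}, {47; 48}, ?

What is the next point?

First coordinate goes 4, 7, 11, 18, 29, 47 → 76 (each term is the sum of the two before it).
Second coordinate — differences are 2, 4, 6, … (increasing by 2 each time): 18, 20, 24, 30, 38, 48 → 60.
Putting it together: {76; 60}.

{76; 60}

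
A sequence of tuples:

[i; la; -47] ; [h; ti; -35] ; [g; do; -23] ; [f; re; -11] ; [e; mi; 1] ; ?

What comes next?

[d; fa; 13]

Letter: i, h, g, f, e → d (letters move back 1 place in the alphabet).
Note: runs through the solfège scale do→ti, so la, ti, do, re, mi → fa.
Third value goes -47, -35, -23, -11, 1 → 13 (+12 each step).
Combining the parts gives [d; fa; 13].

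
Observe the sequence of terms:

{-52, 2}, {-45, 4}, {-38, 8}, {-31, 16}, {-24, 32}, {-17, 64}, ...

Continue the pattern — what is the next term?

{-10, 128}

For the first coordinate, +7 each step: -52, -45, -38, -31, -24, -17 → -10.
For the second coordinate, ×2 each step: 2, 4, 8, 16, 32, 64 → 128.
Combining the parts gives {-10, 128}.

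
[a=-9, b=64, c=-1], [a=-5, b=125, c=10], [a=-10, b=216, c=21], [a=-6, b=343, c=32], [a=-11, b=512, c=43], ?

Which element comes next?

A: alternating steps +4, −5, +4, −5, …; -9, -5, -10, -6, -11 → -7.
For the b, perfect cubes: 4³, 5³, 6³, …: 64, 125, 216, 343, 512 → 729.
C: +11 each step; -1, 10, 21, 32, 43 → 54.
Putting it together: [a=-7, b=729, c=54].

[a=-7, b=729, c=54]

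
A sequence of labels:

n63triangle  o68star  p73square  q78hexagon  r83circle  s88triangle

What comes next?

Letter: n, o, p, q, r, s → t (letters move forward 1 place in the alphabet).
Second component: +5 each step; 63, 68, 73, 78, 83, 88 → 93.
Shape: triangle, star, square, hexagon, circle, triangle → star (repeats triangle → star → square → hexagon → circle).
So the next label is t93star.

t93star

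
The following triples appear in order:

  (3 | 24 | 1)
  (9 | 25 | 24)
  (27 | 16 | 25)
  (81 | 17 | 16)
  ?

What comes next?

(243 | 8 | 17)

First component: ×3 each step, so 3, 9, 27, 81 → 243.
Second component — alternating steps +1, −9, +1, −9, …: 24, 25, 16, 17 → 8.
For the third component, always the previous value of the second component: 1, 24, 25, 16 → 17.
Putting it together: (243 | 8 | 17).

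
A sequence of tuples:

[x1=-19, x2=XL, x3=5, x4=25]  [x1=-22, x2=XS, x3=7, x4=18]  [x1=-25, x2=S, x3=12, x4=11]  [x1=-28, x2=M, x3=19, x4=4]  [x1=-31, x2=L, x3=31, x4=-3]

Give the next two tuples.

[x1=-34, x2=XL, x3=50, x4=-10], [x1=-37, x2=XS, x3=81, x4=-17]

X1 goes -19, -22, -25, -28, -31 → -34 → -37 (−3 each step).
X2: XL, XS, S, M, L → XL → XS (runs through clothing sizes XS→XL).
For the x3, each term is the sum of the two before it: 5, 7, 12, 19, 31 → 50 → 81.
For the x4, −7 each step: 25, 18, 11, 4, -3 → -10 → -17.
So the next two tuples are [x1=-34, x2=XL, x3=50, x4=-10] and [x1=-37, x2=XS, x3=81, x4=-17].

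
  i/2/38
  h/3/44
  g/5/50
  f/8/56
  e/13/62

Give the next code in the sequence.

d/21/68

For the letter, letters move back 1 place in the alphabet: i, h, g, f, e → d.
For the second component, each term is the sum of the two before it: 2, 3, 5, 8, 13 → 21.
Third component — +6 each step: 38, 44, 50, 56, 62 → 68.
Putting it together: d/21/68.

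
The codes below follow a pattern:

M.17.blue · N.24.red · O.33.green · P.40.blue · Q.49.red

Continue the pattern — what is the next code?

R.56.green

Letter — letters move forward 1 place in the alphabet: M, N, O, P, Q → R.
Second component: alternating steps +7, +9, +7, +9, …; 17, 24, 33, 40, 49 → 56.
Colour: blue, red, green, blue, red → green (repeats blue → red → green).
Combining the parts gives R.56.green.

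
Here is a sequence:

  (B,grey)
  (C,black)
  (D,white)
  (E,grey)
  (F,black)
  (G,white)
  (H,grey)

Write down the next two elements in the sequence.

(I,black), (J,white)

Letter — letters move forward 1 place in the alphabet: B, C, D, E, F, G, H → I → J.
Shade — repeats grey → black → white: grey, black, white, grey, black, white, grey → black → white.
So the next two elements are (I,black) and (J,white).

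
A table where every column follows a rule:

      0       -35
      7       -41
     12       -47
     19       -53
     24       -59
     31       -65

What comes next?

First component: alternating steps +7, +5, +7, +5, …, so 0, 7, 12, 19, 24, 31 → 36.
Second component — −6 each step: -35, -41, -47, -53, -59, -65 → -71.
Putting it together: 36  -71.

36  -71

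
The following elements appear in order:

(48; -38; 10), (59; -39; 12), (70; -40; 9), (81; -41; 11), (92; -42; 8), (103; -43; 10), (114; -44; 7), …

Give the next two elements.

(125; -45; 9), (136; -46; 6)

First entry goes 48, 59, 70, 81, 92, 103, 114 → 125 → 136 (+11 each step).
Second entry: −1 each step, so -38, -39, -40, -41, -42, -43, -44 → -45 → -46.
Third entry — alternating steps +2, −3, +2, −3, …: 10, 12, 9, 11, 8, 10, 7 → 9 → 6.
So the next two elements are (125; -45; 9) and (136; -46; 6).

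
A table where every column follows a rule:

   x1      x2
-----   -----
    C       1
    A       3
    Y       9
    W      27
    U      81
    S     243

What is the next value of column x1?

Q

Column x1: letters move back 2 places in the alphabet, wrapping A→Z; C, A, Y, W, U, S → Q.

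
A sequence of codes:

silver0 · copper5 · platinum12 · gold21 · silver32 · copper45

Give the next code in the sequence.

platinum60

Metal: silver, copper, platinum, gold, silver, copper → platinum (repeats silver → copper → platinum → gold).
Second component: differences are 5, 7, 9, … (increasing by 2 each time); 0, 5, 12, 21, 32, 45 → 60.
Combining the parts gives platinum60.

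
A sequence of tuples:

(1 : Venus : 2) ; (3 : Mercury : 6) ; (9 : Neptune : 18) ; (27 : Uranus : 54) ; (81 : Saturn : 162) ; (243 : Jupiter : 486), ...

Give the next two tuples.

(729 : Mars : 1458), (2187 : Earth : 4374)

First value: 1, 3, 9, 27, 81, 243 → 729 → 2187 (×3 each step).
Planet: runs backward through the planets Mercury→Neptune, so Venus, Mercury, Neptune, Uranus, Saturn, Jupiter → Mars → Earth.
Third value: always 2 × the first value, so 2, 6, 18, 54, 162, 486 → 1458 → 4374.
So the next two tuples are (729 : Mars : 1458) and (2187 : Earth : 4374).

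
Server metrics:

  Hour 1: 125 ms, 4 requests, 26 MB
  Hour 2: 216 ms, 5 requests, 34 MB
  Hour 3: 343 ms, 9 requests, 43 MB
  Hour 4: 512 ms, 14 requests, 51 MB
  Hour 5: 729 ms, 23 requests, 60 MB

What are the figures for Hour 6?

1000 ms, 37 requests, 68 MB

Ms — perfect cubes: 5³, 6³, 7³, …: 125, 216, 343, 512, 729 → 1000.
Requests goes 4, 5, 9, 14, 23 → 37 (each term is the sum of the two before it).
MB — alternating steps +8, +9, +8, +9, …: 26, 34, 43, 51, 60 → 68.
So the next record is 1000 ms, 37 requests, 68 MB.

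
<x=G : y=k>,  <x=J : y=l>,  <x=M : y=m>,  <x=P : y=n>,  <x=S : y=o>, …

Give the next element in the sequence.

<x=V : y=p>

X goes G, J, M, P, S → V (letters move forward 3 places in the alphabet).
Y — letters move forward 1 place in the alphabet: k, l, m, n, o → p.
Putting it together: <x=V : y=p>.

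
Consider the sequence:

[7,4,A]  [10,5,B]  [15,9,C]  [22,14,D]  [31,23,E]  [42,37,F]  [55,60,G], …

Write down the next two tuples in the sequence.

[70,97,H], [87,157,I]

First value: differences are 3, 5, 7, … (increasing by 2 each time), so 7, 10, 15, 22, 31, 42, 55 → 70 → 87.
Second value: each term is the sum of the two before it, so 4, 5, 9, 14, 23, 37, 60 → 97 → 157.
Letter: letters move forward 1 place in the alphabet, so A, B, C, D, E, F, G → H → I.
Putting the parts together: [70,97,H] and then [87,157,I].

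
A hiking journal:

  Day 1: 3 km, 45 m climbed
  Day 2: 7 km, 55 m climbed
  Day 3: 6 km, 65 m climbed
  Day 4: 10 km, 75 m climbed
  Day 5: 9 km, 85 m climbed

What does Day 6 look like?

For the km, alternating steps +4, −1, +4, −1, …: 3, 7, 6, 10, 9 → 13.
M climbed: +10 each step; 45, 55, 65, 75, 85 → 95.
So the next row is 13 km, 95 m climbed.

13 km, 95 m climbed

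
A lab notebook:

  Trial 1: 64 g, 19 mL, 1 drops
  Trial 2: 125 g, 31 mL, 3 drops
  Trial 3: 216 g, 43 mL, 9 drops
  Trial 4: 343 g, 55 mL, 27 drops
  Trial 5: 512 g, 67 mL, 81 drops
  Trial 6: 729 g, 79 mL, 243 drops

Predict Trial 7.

For the g, perfect cubes: 4³, 5³, 6³, …: 64, 125, 216, 343, 512, 729 → 1000.
ML — +12 each step: 19, 31, 43, 55, 67, 79 → 91.
For the drops, ×3 each step: 1, 3, 9, 27, 81, 243 → 729.
Combining the parts gives 1000 g, 91 mL, 729 drops.

1000 g, 91 mL, 729 drops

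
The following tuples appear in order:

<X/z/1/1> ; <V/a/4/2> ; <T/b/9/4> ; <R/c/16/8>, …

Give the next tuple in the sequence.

First letter — letters move back 2 places in the alphabet: X, V, T, R → P.
Second letter: z, a, b, c → d (letters move forward 1 place in the alphabet, wrapping Z→A).
Third component — perfect squares: 1², 2², 3², …: 1, 4, 9, 16 → 25.
Fourth component — ×2 each step: 1, 2, 4, 8 → 16.
Combining the parts gives <P/d/25/16>.

<P/d/25/16>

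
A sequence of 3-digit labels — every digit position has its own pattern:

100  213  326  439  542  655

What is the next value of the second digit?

6

For the first digit, +1 each step, mod 10: 1, 2, 3, 4, 5, 6 → 7.
Second digit: +1 each step, mod 10, so 0, 1, 2, 3, 4, 5 → 6.
For the third digit, +3 each step, mod 10: 0, 3, 6, 9, 2, 5 → 8.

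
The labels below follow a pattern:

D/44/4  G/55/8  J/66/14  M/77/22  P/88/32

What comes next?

S/99/44

Letter: D, G, J, M, P → S (letters move forward 3 places in the alphabet).
Second component goes 44, 55, 66, 77, 88 → 99 (+11 each step).
Third component goes 4, 8, 14, 22, 32 → 44 (differences are 4, 6, 8, … (increasing by 2 each time)).
Combining the parts gives S/99/44.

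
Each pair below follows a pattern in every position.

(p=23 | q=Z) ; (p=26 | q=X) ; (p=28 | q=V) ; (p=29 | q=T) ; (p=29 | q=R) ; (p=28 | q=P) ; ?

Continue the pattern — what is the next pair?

P: differences are 3, 2, 1, … (decreasing by 1 each time); 23, 26, 28, 29, 29, 28 → 26.
Q: letters move back 2 places in the alphabet; Z, X, V, T, R, P → N.
So the next pair is (p=26 | q=N).

(p=26 | q=N)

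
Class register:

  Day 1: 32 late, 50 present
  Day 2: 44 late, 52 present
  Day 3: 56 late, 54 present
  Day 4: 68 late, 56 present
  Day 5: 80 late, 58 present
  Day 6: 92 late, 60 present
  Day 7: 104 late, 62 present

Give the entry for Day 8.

Late goes 32, 44, 56, 68, 80, 92, 104 → 116 (+12 each step).
For the present, +2 each step: 50, 52, 54, 56, 58, 60, 62 → 64.
Combining the parts gives 116 late, 64 present.

116 late, 64 present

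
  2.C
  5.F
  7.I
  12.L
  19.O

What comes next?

31.R

First component — each term is the sum of the two before it: 2, 5, 7, 12, 19 → 31.
Letter goes C, F, I, L, O → R (letters move forward 3 places in the alphabet).
So the next token is 31.R.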